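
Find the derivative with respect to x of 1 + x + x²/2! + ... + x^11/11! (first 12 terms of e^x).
1 + x + x²/2! + ... + x^10/10!
Differentiating term by term gives the first 11 terms of e^x.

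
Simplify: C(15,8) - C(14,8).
3,432

Solution: C(15,8) - C(14,8) = C(14,7) = 3,432.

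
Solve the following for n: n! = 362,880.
9

n! is strictly increasing. 7! = 5,040, 8! = 40,320, 9! = 362,880 ✓. So n = 9.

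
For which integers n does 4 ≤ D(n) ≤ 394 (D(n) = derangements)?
4, 5, 6

Working:
Using D(n) = (n−1)[D(n−1) + D(n−2)] with D(1)=0, D(2)=1: D(3)=2; D(4)=9; D(5)=44; D(6)=265; D(7)=1,854. So valid n = 4, 5, 6.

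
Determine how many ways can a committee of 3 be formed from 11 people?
C(11,3) = 11! / (3! × (11-3)!)
         = 11! / (3! × 8!)
         = 165

Answer: 165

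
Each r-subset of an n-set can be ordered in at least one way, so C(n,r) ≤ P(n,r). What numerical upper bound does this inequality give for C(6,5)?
720

Working:
P(6,5) = 6·5·4·3·2 = 720, so C(6,5) ≤ 720. (The bound is loose by a factor of 5! = 120: C(6,5) = 720/120 = 6.)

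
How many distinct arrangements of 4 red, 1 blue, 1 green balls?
30

Multinomial: 6!/(4! × 1! × 1!) = 30.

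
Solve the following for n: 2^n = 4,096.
12

Solution: 4,096 = 1,024 × 4 = 2^10 × 2^2 = 2^12, so n = 12.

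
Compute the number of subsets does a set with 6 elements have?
64

Reasoning: Each element can be included or excluded: 2^6 = 64.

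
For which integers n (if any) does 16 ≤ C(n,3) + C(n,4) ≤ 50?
C(5,3)+C(5,4)=15; C(6,3)+C(6,4)=35; C(7,3)+C(7,4)=70. So valid n = 6.

Answer: 6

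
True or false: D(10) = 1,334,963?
False

Explanation: Derangements of 10 elements: D(10) = (10-1)·[D(9) + D(8)] = 9·[133,496 + 14,833] = 1,334,961.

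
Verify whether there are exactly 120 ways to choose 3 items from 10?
True

Reasoning: C(10,3) = 120.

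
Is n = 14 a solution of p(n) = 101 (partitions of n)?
No

Pentagonal recurrence p(n) = p(n−1) + p(n−2) − p(n−5) − p(n−7) + …: p(14) = p(13) + p(12) − p(9) − p(7) + p(2) = 101 + 77 − 30 − 15 + 2 = 135, which does not equal 101.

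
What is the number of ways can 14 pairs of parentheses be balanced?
2,674,440

Reasoning: Using the Catalan number formula: C_n = C(2n, n) / (n+1)
C_14 = C(28, 14) / (14+1)
     = 40116600 / 15
     = 2,674,440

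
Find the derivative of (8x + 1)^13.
104(8x + 1)^12

Explanation: Chain rule: 13(8x+1)^{12} × 8 = 104(8x+1)^{12}.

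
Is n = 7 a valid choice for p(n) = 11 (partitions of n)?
No

Working:
Pentagonal recurrence p(n) = p(n−1) + p(n−2) − p(n−5) − p(n−7) + …: p(7) = p(6) + p(5) − p(2) − p(0) = 11 + 7 − 2 − 1 = 15, which does not equal 11.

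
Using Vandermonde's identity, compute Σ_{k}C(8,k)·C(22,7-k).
2,035,800

Explanation: = C(8+22,7) = C(30,7) = 2,035,800.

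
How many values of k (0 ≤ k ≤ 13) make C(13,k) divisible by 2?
6

Checking C(13,k) mod 2 for k = 0..13: divisible at k = 2, 3, 6, 7, 10, 11. That's 6 values.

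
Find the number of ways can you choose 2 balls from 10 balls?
C(10,2) = 10! / (2! × (10-2)!)
         = 10! / (2! × 8!)
         = 45

Answer: 45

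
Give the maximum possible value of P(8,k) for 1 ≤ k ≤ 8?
40,320

Solution: P(8,k) increases in k, so maximum at k = 8: 8! = 40,320.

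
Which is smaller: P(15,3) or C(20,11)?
P(15,3)
P(15,3)=2,730, C(20,11)=167,960.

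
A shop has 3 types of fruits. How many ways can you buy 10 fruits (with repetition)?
66

Working:
Stars and bars: C(10+3-1, 10) = C(12, 10) = 66.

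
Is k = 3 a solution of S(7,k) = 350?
No

Explanation: S(7,3) = 3·S(6,3) + S(6,2) = 3·90 + 31 = 301, which does not equal 350.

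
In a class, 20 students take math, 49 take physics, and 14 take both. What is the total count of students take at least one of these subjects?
55

Solution: |A∪B| = |A|+|B|-|A∩B| = 20+49-14 = 55.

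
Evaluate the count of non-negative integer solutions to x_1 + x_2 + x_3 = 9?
55

Working:
C(9+3-1, 3-1) = 55.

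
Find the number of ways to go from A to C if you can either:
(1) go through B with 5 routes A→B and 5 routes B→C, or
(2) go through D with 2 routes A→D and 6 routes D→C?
37

Solution: Route via B: 5×5=25. Route via D: 2×6=12. Total: 37.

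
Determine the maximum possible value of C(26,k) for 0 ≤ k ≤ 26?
10,400,600
Maximum at k = 13: C(26,13) = 10,400,600.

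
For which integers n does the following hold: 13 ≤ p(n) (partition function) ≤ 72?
7, 8, 9, 10, 11
Tabulating p(n) via p(n) = p(n−1) + p(n−2) − p(n−5) − p(n−7) + …: p(6)=11; p(7)=15; p(8)=22; p(9)=30; p(10)=42; p(11)=56; p(12)=77. So valid n = 7, 8, 9, 10, 11.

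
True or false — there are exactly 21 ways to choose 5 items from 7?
True

Working:
C(7,5) = 21.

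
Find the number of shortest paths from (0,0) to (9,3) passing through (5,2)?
To (5,2): C(7,5)=21. From there: C(5,4)=5. Total: 105.
Final answer: 105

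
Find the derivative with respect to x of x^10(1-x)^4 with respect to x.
Product rule: 10x^{9}(1-x)^{4} + x^10·(-4)(1-x)^{3}.

Answer: 10x^9(1-x)^4 - 4x^10(1-x)^3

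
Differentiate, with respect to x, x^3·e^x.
(3x^2 + x^3)e^x

Product rule: d/dx[x^3]·e^x + x^3·d/dx[e^x] = 3x^{2}e^x + x^3e^x.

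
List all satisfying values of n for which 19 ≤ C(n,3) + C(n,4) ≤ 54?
6

Reasoning: C(5,3)+C(5,4)=15; C(6,3)+C(6,4)=35; C(7,3)+C(7,4)=70. So valid n = 6.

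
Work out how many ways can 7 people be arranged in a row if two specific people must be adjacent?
1,440
Treat pair as unit: (7-1)! arrangements × 2 internal orders = 1,440.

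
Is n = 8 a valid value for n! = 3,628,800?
No

Working:
8! = 8·7! = 8·5,040 = 40,320, which does not equal 3,628,800.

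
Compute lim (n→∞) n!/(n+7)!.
0

Reasoning: n!/(n+7)! = 1/[(n+1)(n+2)···(n+7)] → 0 as n → ∞.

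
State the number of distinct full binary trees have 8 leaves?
429

Solution: Using the Catalan number formula: C_n = C(2n, n) / (n+1)
C_7 = C(14, 7) / (7+1)
     = 3432 / 8
     = 429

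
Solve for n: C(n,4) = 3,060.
18

Working:
C(n,4) = n(n−1)(n−2)(n−3)/4! is increasing in n, and n(n−1)(n−2)(n−3) = 4!·3,060 = 73,440 ≈ (n−1.5)^4 gives n ≈ 18.0. Check: C(16,4) = 1,820, C(17,4) = 2,380, C(18,4) = 3,060 ✓. So n = 18.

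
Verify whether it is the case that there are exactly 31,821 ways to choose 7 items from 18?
False

Working:
C(18,7) = 31,824 ≠ 31821.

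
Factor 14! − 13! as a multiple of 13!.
14! − 13! = 14·13! − 13! = (14 − 1)·13! = 13 × 13! = 80,951,270,400.

Answer: 13 × 13! = 80,951,270,400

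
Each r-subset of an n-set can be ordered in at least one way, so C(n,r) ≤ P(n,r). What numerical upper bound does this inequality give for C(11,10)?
39,916,800

P(11,10) = 11·10·9·8·7·6·5·4·3·2 = 39,916,800, so C(11,10) ≤ 39,916,800. (The bound is loose by a factor of 10! = 3,628,800: C(11,10) = 39,916,800/3,628,800 = 11.)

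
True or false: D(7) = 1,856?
False

Reasoning: Derangements of 7 elements: D(7) = (7-1)·[D(6) + D(5)] = 6·[265 + 44] = 1,854.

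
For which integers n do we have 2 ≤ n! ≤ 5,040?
2, 3, 4, 5, 6, 7

Working:
n! is strictly increasing; 2! = 2 and 7! = 5,040, so valid n = 2, 3, 4, 5, 6, 7.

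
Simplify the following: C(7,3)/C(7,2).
C(n,k+1)/C(n,k) = (n−k)/(k+1). Here (7−2)/(2+1) = 5/3 = 5/3.
Final answer: 5/3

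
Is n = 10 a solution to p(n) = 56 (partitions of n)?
No

Pentagonal recurrence p(n) = p(n−1) + p(n−2) − p(n−5) − p(n−7) + …: p(10) = p(9) + p(8) − p(5) − p(3) = 30 + 22 − 7 − 3 = 42, which does not equal 56.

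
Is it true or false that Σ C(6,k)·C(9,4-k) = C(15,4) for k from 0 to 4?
Vandermonde's identity gives C(15,4) = 1,365; RHS C(15,4) = 1,365.
Final answer: True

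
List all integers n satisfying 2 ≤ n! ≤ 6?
n! is strictly increasing; 2! = 2 and 3! = 6, so valid n = 2, 3.
Final answer: 2, 3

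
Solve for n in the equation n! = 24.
n! is strictly increasing. 2! = 2, 3! = 6, 4! = 24 ✓. So n = 4.
Final answer: 4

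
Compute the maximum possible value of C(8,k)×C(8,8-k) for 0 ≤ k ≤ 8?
C(8,k)·C(8,8-k) = C(8,k)², maximised at the centre k = 4: C(8,4)² = 4,900.

Answer: 4,900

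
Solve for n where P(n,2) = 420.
21

Reasoning: P(n,2) = n(n−1) is increasing in n; n(n−1) ≈ (n−0.5)^2 = 420 gives n ≈ 21.0. Check: P(19,2) = 342, P(20,2) = 380, P(21,2) = 420 ✓. So n = 21.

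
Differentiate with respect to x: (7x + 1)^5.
Chain rule: 5(7x+1)^{4} × 7 = 35(7x+1)^{4}.

Answer: 35(7x + 1)^4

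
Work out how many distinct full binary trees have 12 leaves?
58,786

Explanation: Using the Catalan number formula: C_n = C(2n, n) / (n+1)
C_11 = C(22, 11) / (11+1)
     = 705432 / 12
     = 58,786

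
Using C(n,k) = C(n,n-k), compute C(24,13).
2,496,144
C(24,13) = C(24,11) = 2,496,144.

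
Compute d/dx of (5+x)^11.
Using the power rule: d/dx (5+x)^11 = 11(5+x)^{10}.
Final answer: 11(5+x)^10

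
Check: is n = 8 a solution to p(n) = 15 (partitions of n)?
No

Working:
Pentagonal recurrence p(n) = p(n−1) + p(n−2) − p(n−5) − p(n−7) + …: p(8) = p(7) + p(6) − p(3) − p(1) = 15 + 11 − 3 − 1 = 22, which does not equal 15.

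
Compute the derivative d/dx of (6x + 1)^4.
24(6x + 1)^3

Solution: Chain rule: 4(6x+1)^{3} × 6 = 24(6x+1)^{3}.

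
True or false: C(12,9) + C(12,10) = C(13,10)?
True

Pascal's identity C(n,k) + C(n,k+1) = C(n+1,k+1): 220 + 66 = 286 = C(13,10).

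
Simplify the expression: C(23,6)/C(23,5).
3

Solution: C(n,k+1)/C(n,k) = (n−k)/(k+1). Here (23−5)/(5+1) = 18/6 = 3.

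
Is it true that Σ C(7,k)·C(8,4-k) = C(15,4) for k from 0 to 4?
True

Explanation: Vandermonde's identity gives C(15,4) = 1,365; RHS C(15,4) = 1,365.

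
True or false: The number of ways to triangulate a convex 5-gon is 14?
Triangulations of a convex 5-gon are counted by the Catalan number C_3: C_3 = C(6,3)/(3+1) = 20/4 = 5.
Final answer: False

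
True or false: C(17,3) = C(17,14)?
True

C(17,3) = C(17,17-3) by the symmetry property; both equal 680.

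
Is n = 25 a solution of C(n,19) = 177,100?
Yes

Reasoning: C(25,19) = 25·24·23·22·21·20·19·18·17·16·15·14·13·12·11·10·9·8·7/19! = 21,543,347,282,404,147,200,000/121,645,100,408,832,000 = 177,100, which equals 177,100.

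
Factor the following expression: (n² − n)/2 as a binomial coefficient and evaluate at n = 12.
(n² − n)/2 = n(n−1)/2 = C(n,2). At n = 12: C(12,2) = 66.

Answer: C(n,2); C(12,2) = 66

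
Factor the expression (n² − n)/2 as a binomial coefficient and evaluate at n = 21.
(n² − n)/2 = n(n−1)/2 = C(n,2). At n = 21: C(21,2) = 210.

Answer: C(n,2); C(21,2) = 210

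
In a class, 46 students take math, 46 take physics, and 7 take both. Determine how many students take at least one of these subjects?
85

Solution: |A∪B| = |A|+|B|-|A∩B| = 46+46-7 = 85.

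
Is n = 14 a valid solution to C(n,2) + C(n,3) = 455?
Yes

Working:
C(14,2) + C(14,3) = 91 + 364 = 455, which equals 455.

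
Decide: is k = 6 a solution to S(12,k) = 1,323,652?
Yes

Reasoning: S(12,6) = 6·S(11,6) + S(11,5) = 6·179,487 + 246,730 = 1,323,652, which equals 1,323,652.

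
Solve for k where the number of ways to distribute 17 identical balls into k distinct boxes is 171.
3

Solution: Stars and bars: the count is C(17+k−1, k−1), increasing in k. k=2: C(18,1) = 18, k=3: C(19,2) = 171 ✓. So k = 3.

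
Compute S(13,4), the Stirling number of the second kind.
Using the Stirling recurrence: S(n,k) = k·S(n-1,k) + S(n-1,k-1)
S(13,4) = 4·S(12,4) + S(12,3)
         = 4·611501 + 86526
         = 2446004 + 86526
         = 2,532,530
Final answer: 2,532,530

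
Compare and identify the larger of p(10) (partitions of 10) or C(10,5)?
C(10,5)

Working:
Pentagonal recurrence p(n) = p(n−1) + p(n−2) − p(n−5) − p(n−7) + …: p(10) = p(9) + p(8) − p(5) − p(3) = 30 + 22 − 7 − 3 = 42; C(10,5) = 252.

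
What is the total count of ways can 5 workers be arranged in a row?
120

Arrangements of 5 distinct objects: 5! = 120.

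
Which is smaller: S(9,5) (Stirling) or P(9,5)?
S(9,5)
S(9,5) = 5·S(8,5) + S(8,4) = 5·1,050 + 1,701 = 6,951; P(9,5) = 15,120.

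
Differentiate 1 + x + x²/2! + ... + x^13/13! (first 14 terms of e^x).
1 + x + x²/2! + ... + x^12/12!

Explanation: Differentiating term by term gives the first 13 terms of e^x.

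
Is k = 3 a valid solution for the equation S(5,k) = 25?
Yes

Reasoning: S(5,3) = 3·S(4,3) + S(4,2) = 3·6 + 7 = 25, which equals 25.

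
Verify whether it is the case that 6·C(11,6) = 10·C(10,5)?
Absorption identity k·C(n,k) = n·C(n-1,k-1). LHS = 6·462 = 2,772; RHS = 10·252 = 2,520.
Final answer: False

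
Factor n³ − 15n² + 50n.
n³ − 15n² + 50n = n(n² − 15n + 50) = n(n − 5)(n − 10).

Answer: n(n − 5)(n − 10)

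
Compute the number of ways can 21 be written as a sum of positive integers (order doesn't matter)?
Pentagonal recurrence p(n) = p(n−1) + p(n−2) − p(n−5) − p(n−7) + …: p(21) = p(20) + p(19) − p(16) − p(14) + p(9) + p(6) = 627 + 490 − 231 − 135 + 30 + 11 = 792.

Answer: 792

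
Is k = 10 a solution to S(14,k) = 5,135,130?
No

Explanation: S(14,10) = 10·S(13,10) + S(13,9) = 10·39,325 + 359,502 = 752,752, which does not equal 5,135,130.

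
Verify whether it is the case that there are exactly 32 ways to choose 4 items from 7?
False

Working:
C(7,4) = 35 ≠ 32.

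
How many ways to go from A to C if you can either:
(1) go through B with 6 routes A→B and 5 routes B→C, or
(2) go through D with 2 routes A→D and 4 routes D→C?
38

Explanation: Route via B: 6×5=30. Route via D: 2×4=8. Total: 38.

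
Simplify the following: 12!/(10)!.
This equals 12×11 = 132.
Final answer: 132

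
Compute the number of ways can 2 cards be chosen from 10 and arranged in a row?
P(10,2) = 10!/(10-2)! = 90.
Final answer: 90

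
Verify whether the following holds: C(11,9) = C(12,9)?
False

Solution: LHS = C(11,9) = 55; RHS = C(12,9) = 220. 55 ≠ 220, so the statement does not hold.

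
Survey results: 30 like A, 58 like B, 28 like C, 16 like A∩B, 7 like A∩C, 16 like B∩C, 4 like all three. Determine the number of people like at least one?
|A∪B∪C| = 30+58+28-16-7-16+4 = 81.

Answer: 81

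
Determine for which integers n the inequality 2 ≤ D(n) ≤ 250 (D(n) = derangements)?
Using D(n) = (n−1)[D(n−1) + D(n−2)] with D(1)=0, D(2)=1: D(2)=1; D(3)=2; D(4)=9; D(5)=44; D(6)=265. So valid n = 3, 4, 5.

Answer: 3, 4, 5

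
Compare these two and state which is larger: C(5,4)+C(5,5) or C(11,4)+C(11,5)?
First=6, Second=792.
Final answer: C(11,4)+C(11,5)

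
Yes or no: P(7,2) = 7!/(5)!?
Yes

Solution: Permutation formula P(n,k) = n!/(n-k)!: 7!/5! = 5,040/120 = 42 = P(7,2). The statement holds.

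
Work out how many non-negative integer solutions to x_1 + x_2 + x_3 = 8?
45
C(8+3-1, 3-1) = 45.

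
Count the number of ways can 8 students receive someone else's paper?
14,833

Explanation: Using D(n) = (n-1)[D(n-1) + D(n-2)]:
D(8) = (8-1) × [D(7) + D(6)]
      = 7 × [1854 + 265]
      = 7 × 2119
      = 14,833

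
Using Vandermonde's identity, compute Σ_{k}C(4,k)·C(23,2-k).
351

Reasoning: = C(4+23,2) = C(27,2) = 351.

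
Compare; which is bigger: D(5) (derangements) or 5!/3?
D(5)

Explanation: D(5) = (5-1)·[D(4) + D(3)] = 4·[9 + 2] = 44; 5!/3 = 120/3 = 40.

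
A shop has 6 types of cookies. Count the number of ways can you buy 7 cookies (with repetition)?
792

Solution: Stars and bars: C(7+6-1, 7) = C(12, 7) = 792.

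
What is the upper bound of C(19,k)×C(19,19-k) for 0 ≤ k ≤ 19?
8,533,694,884

C(19,k)·C(19,19-k) = C(19,k)², maximised at the centre k = 9: C(19,9)² = 8,533,694,884.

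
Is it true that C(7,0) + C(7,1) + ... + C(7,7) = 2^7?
True
Binomial theorem with x = y = 1: Σ C(7,i) = (1+1)^7 = 2^7 = 128. The statement holds.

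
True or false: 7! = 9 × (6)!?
False

Explanation: 7! = 7 × 6! = 5,040, but 9 × 6! = 6,480.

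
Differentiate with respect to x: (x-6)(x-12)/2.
(2x - 18)/2

Working:
d/dx[(x-6)(x-12)] = (x-12) + (x-6) = 2x - 18. Dividing by 2 gives (2x - 18)/2.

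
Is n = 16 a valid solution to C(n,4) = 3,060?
No

Explanation: C(16,4) = 16·15·14·13/4! = 43,680/24 = 1,820, which does not equal 3,060.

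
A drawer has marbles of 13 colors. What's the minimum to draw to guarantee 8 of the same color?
92
Worst case: 7 of each = 91. One more: 92.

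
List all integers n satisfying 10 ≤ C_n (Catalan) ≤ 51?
4, 5
C_3=5; C_4=14; C_5=42; C_6=132. So valid n = 4, 5.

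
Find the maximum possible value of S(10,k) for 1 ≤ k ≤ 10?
42,525

Working:
Row S(10,k) for k = 1..10 (via S(n,k) = k·S(n−1,k) + S(n−1,k−1)): 1, 511, 9,330, 34,105, 42,525, 22,827, 5,880, 750, 45, 1. The row is unimodal; maximum at k = 5: 42,525.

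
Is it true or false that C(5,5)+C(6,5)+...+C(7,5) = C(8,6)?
True

Working:
Hockey stick identity gives Σ = C(8,6) = 28; RHS C(8,6) = 28.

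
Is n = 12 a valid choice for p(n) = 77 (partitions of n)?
Pentagonal recurrence p(n) = p(n−1) + p(n−2) − p(n−5) − p(n−7) + …: p(12) = p(11) + p(10) − p(7) − p(5) + p(0) = 56 + 42 − 15 − 7 + 1 = 77, which equals 77.

Answer: Yes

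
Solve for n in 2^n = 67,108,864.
26

67,108,864 = 1,024 × 1,024 × 64 = 2^10 × 2^10 × 2^6 = 2^26, so n = 26.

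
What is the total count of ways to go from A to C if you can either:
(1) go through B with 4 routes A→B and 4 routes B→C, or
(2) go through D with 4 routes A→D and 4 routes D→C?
32

Working:
Route via B: 4×4=16. Route via D: 4×4=16. Total: 32.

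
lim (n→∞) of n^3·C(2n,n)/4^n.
∞

Explanation: C(2n,n) ~ 4^n/√(πn), so n^3·C(2n,n)/4^n ~ n^(3 − 1/2)/√π → ∞.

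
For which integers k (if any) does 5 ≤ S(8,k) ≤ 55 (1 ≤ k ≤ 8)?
7

Reasoning: S(8,1)=1; S(8,2)=127; S(8,3)=966; S(8,4)=1,701; S(8,5)=1,050; S(8,6)=266; S(8,7)=28; S(8,8)=1. So valid k = 7.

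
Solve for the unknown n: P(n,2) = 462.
22

Reasoning: P(n,2) = n(n−1) is increasing in n; n(n−1) ≈ (n−0.5)^2 = 462 gives n ≈ 22.0. Check: P(20,2) = 380, P(21,2) = 420, P(22,2) = 462 ✓. So n = 22.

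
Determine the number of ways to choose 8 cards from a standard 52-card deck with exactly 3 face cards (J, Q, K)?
144,761,760

12 face cards and 40 non-face cards: C(12,3) × C(40,5) = 220 × 658,008 = 144,761,760.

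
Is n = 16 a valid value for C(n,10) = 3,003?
No
C(16,10) = 16·15·14·13·12·11·10·9·8·7/10! = 29,059,430,400/3,628,800 = 8,008, which does not equal 3,003.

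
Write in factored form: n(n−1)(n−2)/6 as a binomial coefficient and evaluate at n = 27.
C(n,3); C(27,3) = 2,925
n(n−1)(n−2)/6 = n!/(3!(n−3)!) = C(n,3). At n = 27: C(27,3) = 2,925.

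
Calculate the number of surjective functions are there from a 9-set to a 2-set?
Onto functions = 2! × S(9,2)
First compute S(9,2) via recurrence:
Using the Stirling recurrence: S(n,k) = k·S(n-1,k) + S(n-1,k-1)
S(9,2) = 2·S(8,2) + S(8,1)
         = 2·127 + 1
         = 254 + 1
         = 255
Then: 2 × 255 = 510

Answer: 510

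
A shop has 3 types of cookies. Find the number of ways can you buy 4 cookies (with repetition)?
15

Stars and bars: C(4+3-1, 4) = C(6, 4) = 15.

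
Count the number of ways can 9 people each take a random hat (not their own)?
Using D(n) = (n-1)[D(n-1) + D(n-2)]:
D(9) = (9-1) × [D(8) + D(7)]
      = 8 × [14833 + 1854]
      = 8 × 16687
      = 133,496

Answer: 133,496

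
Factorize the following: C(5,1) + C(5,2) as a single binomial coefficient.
C(6,2)

By Pascal's identity: C(5,1) + C(5,2) = C(6,2) = 15.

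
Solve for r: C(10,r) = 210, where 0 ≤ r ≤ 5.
C(10,r) is increasing for 0 ≤ r ≤ 5. Stepping up (C(10,r+1) = C(10,r)·(10−r)/(r+1)): C(10,1) = 10, C(10,2) = 45, C(10,3) = 120, C(10,4) = 210 ✓. So r = 4.

Answer: 4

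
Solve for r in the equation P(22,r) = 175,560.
4

P(22,r) = 22·21·…·(22−r+1), a product of r factors. Multiplying down from 22: 22 = 22; 22·21 = 462; 22·21·20 = 9,240; 22·21·20·19 = 175,560 ✓ (4 factors). So r = 4.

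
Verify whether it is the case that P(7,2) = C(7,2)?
False

Solution: P(7,2) = 42 but C(7,2) = 21; they differ by a factor of 2! = 2, so the statement does not hold.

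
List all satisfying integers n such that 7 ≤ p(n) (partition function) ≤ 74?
5, 6, 7, 8, 9, 10, 11

Reasoning: Tabulating p(n) via p(n) = p(n−1) + p(n−2) − p(n−5) − p(n−7) + …: p(4)=5; p(5)=7; p(6)=11; p(7)=15; p(8)=22; p(9)=30; p(10)=42; p(11)=56; p(12)=77. So valid n = 5, 6, 7, 8, 9, 10, 11.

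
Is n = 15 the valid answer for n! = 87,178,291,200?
No

Reasoning: 15! = 15·14! = 15·87,178,291,200 = 1,307,674,368,000, which does not equal 87,178,291,200.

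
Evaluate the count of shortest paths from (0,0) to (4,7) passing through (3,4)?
140

To (3,4): C(7,3)=35. From there: C(4,1)=4. Total: 140.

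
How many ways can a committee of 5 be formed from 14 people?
C(14,5) = 14! / (5! × (14-5)!)
         = 14! / (5! × 9!)
         = 2,002

Answer: 2,002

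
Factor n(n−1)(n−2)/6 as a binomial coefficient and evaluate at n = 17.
C(n,3); C(17,3) = 680
n(n−1)(n−2)/6 = n!/(3!(n−3)!) = C(n,3). At n = 17: C(17,3) = 680.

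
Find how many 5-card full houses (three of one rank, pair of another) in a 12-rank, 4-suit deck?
3,168

Explanation: Triple rank: 12. Triple suits: C(4,3)=4. Pair rank: 11. Pair suits: C(4,2)=6. Total: 3,168.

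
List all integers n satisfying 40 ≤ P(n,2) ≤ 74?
7, 8, 9

Explanation: P(6,2)=30; P(7,2)=42; P(8,2)=56; P(9,2)=72; P(10,2)=90. So valid n = 7, 8, 9.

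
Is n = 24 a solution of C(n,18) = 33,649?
C(24,18) = 24·23·22·21·20·19·18·17·16·15·14·13·12·11·10·9·8·7/18! = 861,733,891,296,165,888,000/6,402,373,705,728,000 = 134,596, which does not equal 33,649.

Answer: No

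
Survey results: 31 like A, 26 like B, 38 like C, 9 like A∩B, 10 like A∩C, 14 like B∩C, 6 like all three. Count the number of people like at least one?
|A∪B∪C| = 31+26+38-9-10-14+6 = 68.
Final answer: 68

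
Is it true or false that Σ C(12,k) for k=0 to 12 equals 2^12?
Binomial theorem: Σ C(12,k) = (1+1)^12 = 2^12 = 4,096; RHS 2^12 = 4,096.

Answer: True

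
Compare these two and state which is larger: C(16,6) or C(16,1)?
C(16,6)

Explanation: C(16,6)=8,008, C(16,1)=16.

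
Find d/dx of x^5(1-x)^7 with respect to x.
5x^4(1-x)^7 - 7x^5(1-x)^6

Reasoning: Product rule: 5x^{4}(1-x)^{7} + x^5·(-7)(1-x)^{6}.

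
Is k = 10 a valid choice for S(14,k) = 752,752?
Yes

S(14,10) = 10·S(13,10) + S(13,9) = 10·39,325 + 359,502 = 752,752, which equals 752,752.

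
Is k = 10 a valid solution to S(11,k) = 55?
Yes

Explanation: S(11,10) = 10·S(10,10) + S(10,9) = 10·1 + 45 = 55, which equals 55.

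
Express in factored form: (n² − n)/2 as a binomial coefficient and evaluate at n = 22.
C(n,2); C(22,2) = 231

Explanation: (n² − n)/2 = n(n−1)/2 = C(n,2). At n = 22: C(22,2) = 231.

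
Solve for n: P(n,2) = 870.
30
P(n,2) = n(n−1) is increasing in n; n(n−1) ≈ (n−0.5)^2 = 870 gives n ≈ 30.0. Check: P(28,2) = 756, P(29,2) = 812, P(30,2) = 870 ✓. So n = 30.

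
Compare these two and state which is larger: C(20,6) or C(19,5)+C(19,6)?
By Pascal's identity: C(20,6) = C(19,5)+C(19,6) = 38,760. Equal.
Final answer: Equal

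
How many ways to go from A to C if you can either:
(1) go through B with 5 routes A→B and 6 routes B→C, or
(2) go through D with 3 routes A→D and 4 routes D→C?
42
Route via B: 5×6=30. Route via D: 3×4=12. Total: 42.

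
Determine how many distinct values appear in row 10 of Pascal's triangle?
6

Explanation: Row 10 has entries C(10,0)..C(10,10); by symmetry C(10,k)=C(10,10-k), giving 6 distinct values.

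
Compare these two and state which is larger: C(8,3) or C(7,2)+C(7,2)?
C(8,3)=56; C(7,2)+C(7,2)=21+21=42.
Final answer: C(8,3)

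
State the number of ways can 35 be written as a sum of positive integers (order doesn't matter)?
14,883

Working:
Pentagonal recurrence p(n) = p(n−1) + p(n−2) − p(n−5) − p(n−7) + …: p(35) = p(34) + p(33) − p(30) − p(28) + p(23) + p(20) − p(13) − p(9) + p(0) = 12,310 + 10,143 − 5,604 − 3,718 + 1,255 + 627 − 101 − 30 + 1 = 14,883.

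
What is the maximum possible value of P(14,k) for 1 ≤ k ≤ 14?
87,178,291,200

P(14,k) increases in k, so maximum at k = 14: 14! = 87,178,291,200.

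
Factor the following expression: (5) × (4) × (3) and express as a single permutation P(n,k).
P(5,3) = 5!/(2)!
Product of 3 consecutive descending integers starting at 5: P(5,3) = 5!/2! = 60.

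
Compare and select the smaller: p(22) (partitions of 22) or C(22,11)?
p(22)

Explanation: Pentagonal recurrence p(n) = p(n−1) + p(n−2) − p(n−5) − p(n−7) + …: p(22) = p(21) + p(20) − p(17) − p(15) + p(10) + p(7) − p(0) = 792 + 627 − 297 − 176 + 42 + 15 − 1 = 1,002; C(22,11) = 705,432.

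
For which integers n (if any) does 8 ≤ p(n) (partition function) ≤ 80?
6, 7, 8, 9, 10, 11, 12

Solution: Tabulating p(n) via p(n) = p(n−1) + p(n−2) − p(n−5) − p(n−7) + …: p(5)=7; p(6)=11; p(7)=15; p(8)=22; p(9)=30; p(10)=42; p(11)=56; p(12)=77; p(13)=101. So valid n = 6, 7, 8, 9, 10, 11, 12.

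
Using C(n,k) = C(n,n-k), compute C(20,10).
184,756

Explanation: C(20,10) = C(20,10) = 184,756.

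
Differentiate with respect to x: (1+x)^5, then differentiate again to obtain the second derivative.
20(1+x)^3

First derivative: 5(1+x)^{4}. Second derivative: 5·4·(1+x)^{3} = 20(1+x)^{3}.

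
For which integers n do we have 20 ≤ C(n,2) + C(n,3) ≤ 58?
5, 6, 7

C(4,2)+C(4,3)=10; C(5,2)+C(5,3)=20; C(6,2)+C(6,3)=35; C(7,2)+C(7,3)=56; C(8,2)+C(8,3)=84. So valid n = 5, 6, 7.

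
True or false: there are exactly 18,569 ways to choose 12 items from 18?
False

Reasoning: C(18,12) = 18,564 ≠ 18569.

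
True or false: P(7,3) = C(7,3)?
P(7,3) = 210 and C(7,3) = 35; P(n,r) = r! × C(n,r) so P > C whenever r ≥ 2.
Final answer: False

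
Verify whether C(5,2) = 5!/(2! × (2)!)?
The correct denominator is 2!×3!, giving C(5,2) = 10; the stated RHS is 5!/(2!×2!) = 30 ≠ 10, so the statement does not hold.

Answer: False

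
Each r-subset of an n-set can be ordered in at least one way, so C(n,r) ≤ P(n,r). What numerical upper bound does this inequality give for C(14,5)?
240,240
P(14,5) = 14·13·12·11·10 = 240,240, so C(14,5) ≤ 240,240. (The bound is loose by a factor of 5! = 120: C(14,5) = 240,240/120 = 2,002.)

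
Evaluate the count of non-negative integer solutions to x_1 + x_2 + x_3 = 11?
78

C(11+3-1, 3-1) = 78.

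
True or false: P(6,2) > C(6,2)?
True

Explanation: P(6,2) = 30 and C(6,2) = 15; P(n,r) = r! × C(n,r) so P > C whenever r ≥ 2.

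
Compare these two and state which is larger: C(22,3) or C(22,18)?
C(22,3)=1,540, C(22,18)=7,315.

Answer: C(22,18)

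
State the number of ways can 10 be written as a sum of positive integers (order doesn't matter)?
42

Solution: Pentagonal recurrence p(n) = p(n−1) + p(n−2) − p(n−5) − p(n−7) + …: p(10) = p(9) + p(8) − p(5) − p(3) = 30 + 22 − 7 − 3 = 42.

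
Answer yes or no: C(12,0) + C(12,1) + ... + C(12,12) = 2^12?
Yes

Reasoning: Binomial theorem with x = y = 1: Σ C(12,i) = (1+1)^12 = 2^12 = 4,096. The statement holds.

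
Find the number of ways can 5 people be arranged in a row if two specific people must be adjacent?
48

Explanation: Treat pair as unit: (5-1)! arrangements × 2 internal orders = 48.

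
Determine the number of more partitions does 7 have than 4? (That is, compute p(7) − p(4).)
10

Pentagonal recurrence p(n) = p(n−1) + p(n−2) − p(n−5) − p(n−7) + …: p(7) = p(6) + p(5) − p(2) − p(0) = 11 + 7 − 2 − 1 = 15.
p(4) = p(3) + p(2) = 3 + 2 = 5.
Difference = 15 − 5 = 10.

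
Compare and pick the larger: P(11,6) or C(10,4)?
P(11,6)

Reasoning: P(11,6)=332,640, C(10,4)=210.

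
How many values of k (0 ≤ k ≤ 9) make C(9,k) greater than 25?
6

Row 9 is unimodal and symmetric about k=9/2. C(9,1)=9 ≤ 25; C(9,2)=36 > 25; by symmetry C(9,k) > 25 for k = 2..7. That's 7 - 2 + 1 = 6 values.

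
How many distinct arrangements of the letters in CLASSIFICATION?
1,816,214,400

Word has 14 letters (C=2, L=1, A=2, S=2, I=3, F=1, T=1, O=1, N=1). Arrangements: 14!/Π(k!) = 1,816,214,400.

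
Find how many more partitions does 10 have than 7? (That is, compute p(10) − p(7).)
Pentagonal recurrence p(n) = p(n−1) + p(n−2) − p(n−5) − p(n−7) + …: p(10) = p(9) + p(8) − p(5) − p(3) = 30 + 22 − 7 − 3 = 42.
p(7) = p(6) + p(5) − p(2) − p(0) = 11 + 7 − 2 − 1 = 15.
Difference = 42 − 15 = 27.

Answer: 27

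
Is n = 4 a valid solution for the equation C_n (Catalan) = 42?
C_4 = C(8,4)/(4+1) = 70/5 = 14, which does not equal 42.
Final answer: No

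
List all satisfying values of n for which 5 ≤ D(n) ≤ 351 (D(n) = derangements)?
4, 5, 6

Solution: Using D(n) = (n−1)[D(n−1) + D(n−2)] with D(1)=0, D(2)=1: D(3)=2; D(4)=9; D(5)=44; D(6)=265; D(7)=1,854. So valid n = 4, 5, 6.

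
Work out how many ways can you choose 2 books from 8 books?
C(8,2) = 8! / (2! × (8-2)!)
         = 8! / (2! × 6!)
         = 28
Final answer: 28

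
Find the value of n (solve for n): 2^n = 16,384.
14

Reasoning: 16,384 = 1,024 × 16 = 2^10 × 2^4 = 2^14, so n = 14.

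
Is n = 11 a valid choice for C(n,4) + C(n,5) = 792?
C(11,4) + C(11,5) = 330 + 462 = 792, which equals 792.
Final answer: Yes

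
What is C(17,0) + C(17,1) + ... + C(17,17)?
131,072

Working:
Sum of binomial coefficients = 2^17 = 131,072.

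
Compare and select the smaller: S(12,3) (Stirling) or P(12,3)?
S(12,3) = 3·S(11,3) + S(11,2) = 3·28,501 + 1,023 = 86,526; P(12,3) = 1,320.

Answer: P(12,3)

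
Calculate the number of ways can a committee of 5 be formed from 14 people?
2,002

Reasoning: C(14,5) = 14! / (5! × (14-5)!)
         = 14! / (5! × 9!)
         = 2,002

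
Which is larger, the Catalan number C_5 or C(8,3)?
C(8,3)
C_5 = C(10,5)/(5+1) = 252/6 = 42; C(8,3) = 56.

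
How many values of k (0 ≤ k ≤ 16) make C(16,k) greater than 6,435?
5

Row 16 is unimodal and symmetric about k=16/2. C(16,5)=4,368 ≤ 6,435; C(16,6)=8,008 > 6,435; by symmetry C(16,k) > 6,435 for k = 6..10. That's 10 - 6 + 1 = 5 values.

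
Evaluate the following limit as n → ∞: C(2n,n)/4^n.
0

Explanation: C(2n,n) ~ 4^n/√(πn), so C(2n,n)/4^n ~ 1/√(πn) → 0.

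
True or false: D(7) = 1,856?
False

Reasoning: Derangements of 7 elements: D(7) = (7-1)·[D(6) + D(5)] = 6·[265 + 44] = 1,854.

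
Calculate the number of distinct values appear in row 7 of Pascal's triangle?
Row 7 has entries C(7,0)..C(7,7); by symmetry C(7,k)=C(7,7-k), giving 4 distinct values.
Final answer: 4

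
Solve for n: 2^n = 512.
9

Solution: 2^9 = 512, so n = 9.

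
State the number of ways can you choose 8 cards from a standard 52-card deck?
C(52,8) = 752,538,150.
Final answer: 752,538,150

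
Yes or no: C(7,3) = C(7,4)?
Yes
Symmetry C(n,k) = C(n,n-k): C(7,3) = 35 and C(7,4) = 35. Both sides agree, so the statement holds.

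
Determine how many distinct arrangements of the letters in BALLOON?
1,260

Word has 7 letters (B=1, A=1, L=2, O=2, N=1). Arrangements: 7!/Π(k!) = 1,260.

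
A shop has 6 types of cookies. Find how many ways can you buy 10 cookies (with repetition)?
Stars and bars: C(10+6-1, 10) = C(15, 10) = 3,003.
Final answer: 3,003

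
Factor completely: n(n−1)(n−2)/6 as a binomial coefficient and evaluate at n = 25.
n(n−1)(n−2)/6 = n!/(3!(n−3)!) = C(n,3). At n = 25: C(25,3) = 2,300.
Final answer: C(n,3); C(25,3) = 2,300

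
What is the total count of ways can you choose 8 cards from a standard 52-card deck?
752,538,150
C(52,8) = 752,538,150.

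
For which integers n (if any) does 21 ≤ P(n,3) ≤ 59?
4

Explanation: P(3,3)=6; P(4,3)=24; P(5,3)=60. So valid n = 4.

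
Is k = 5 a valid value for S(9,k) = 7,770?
No
S(9,5) = 5·S(8,5) + S(8,4) = 5·1,050 + 1,701 = 6,951, which does not equal 7,770.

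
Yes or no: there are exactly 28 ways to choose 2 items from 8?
Yes

Solution: C(8,2) = 28.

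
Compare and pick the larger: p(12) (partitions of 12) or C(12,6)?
C(12,6)

Solution: Pentagonal recurrence p(n) = p(n−1) + p(n−2) − p(n−5) − p(n−7) + …: p(12) = p(11) + p(10) − p(7) − p(5) + p(0) = 56 + 42 − 15 − 7 + 1 = 77; C(12,6) = 924.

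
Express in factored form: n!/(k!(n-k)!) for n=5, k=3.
C(5,3) = 10

Explanation: This is the binomial coefficient C(5,3) = 10.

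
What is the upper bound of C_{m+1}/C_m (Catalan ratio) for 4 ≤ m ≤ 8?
17/5
C_{m+1}/C_m = 2(2m+1)/(m+2), which increases with m. Maximum at m = 8: 2·17/10 = 17/5.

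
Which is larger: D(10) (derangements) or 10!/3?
D(10)
D(10) = (10-1)·[D(9) + D(8)] = 9·[133,496 + 14,833] = 1,334,961; 10!/3 = 3,628,800/3 = 1,209,600.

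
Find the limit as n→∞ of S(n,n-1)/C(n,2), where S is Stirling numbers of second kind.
1

Reasoning: S(n,n-1) = C(n,2), so the limit is 1.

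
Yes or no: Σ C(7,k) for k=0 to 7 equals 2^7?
Yes
Binomial theorem: Σ C(7,k) = (1+1)^7 = 2^7 = 128; RHS 2^7 = 128.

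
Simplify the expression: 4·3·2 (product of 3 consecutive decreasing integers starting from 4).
24

Working:
This is P(4,3) = 4!/(1)! = 24.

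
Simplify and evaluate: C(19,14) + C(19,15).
By Pascal's identity: C(20,15) = 15,504.
Final answer: 15,504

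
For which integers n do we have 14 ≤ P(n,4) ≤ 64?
4

Solution: P(3,4)=0; P(4,4)=24; P(5,4)=120. So valid n = 4.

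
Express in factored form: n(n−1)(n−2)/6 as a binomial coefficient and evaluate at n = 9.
C(n,3); C(9,3) = 84

Explanation: n(n−1)(n−2)/6 = n!/(3!(n−3)!) = C(n,3). At n = 9: C(9,3) = 84.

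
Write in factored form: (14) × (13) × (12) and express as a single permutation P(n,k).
P(14,3) = 14!/(11)!
Product of 3 consecutive descending integers starting at 14: P(14,3) = 14!/11! = 2,184.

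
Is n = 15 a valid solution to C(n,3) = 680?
C(15,3) = 15·14·13/3! = 2,730/6 = 455, which does not equal 680.

Answer: No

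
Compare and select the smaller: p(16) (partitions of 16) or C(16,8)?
p(16)

Solution: Pentagonal recurrence p(n) = p(n−1) + p(n−2) − p(n−5) − p(n−7) + …: p(16) = p(15) + p(14) − p(11) − p(9) + p(4) + p(1) = 176 + 135 − 56 − 30 + 5 + 1 = 231; C(16,8) = 12,870.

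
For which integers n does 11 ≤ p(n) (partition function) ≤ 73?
6, 7, 8, 9, 10, 11

Working:
Tabulating p(n) via p(n) = p(n−1) + p(n−2) − p(n−5) − p(n−7) + …: p(5)=7; p(6)=11; p(7)=15; p(8)=22; p(9)=30; p(10)=42; p(11)=56; p(12)=77. So valid n = 6, 7, 8, 9, 10, 11.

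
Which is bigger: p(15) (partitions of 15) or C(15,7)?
C(15,7)

Pentagonal recurrence p(n) = p(n−1) + p(n−2) − p(n−5) − p(n−7) + …: p(15) = p(14) + p(13) − p(10) − p(8) + p(3) + p(0) = 135 + 101 − 42 − 22 + 3 + 1 = 176; C(15,7) = 6,435.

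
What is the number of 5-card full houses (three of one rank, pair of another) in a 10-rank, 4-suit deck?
Triple rank: 10. Triple suits: C(4,3)=4. Pair rank: 9. Pair suits: C(4,2)=6. Total: 2,160.

Answer: 2,160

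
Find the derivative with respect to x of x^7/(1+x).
(7x^6(1+x) - x^7)/(1+x)²

Working:
Quotient rule: [7x^{6}(1+x) - x^7]/(1+x)².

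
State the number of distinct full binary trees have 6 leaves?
42

Solution: Using the Catalan number formula: C_n = C(2n, n) / (n+1)
C_5 = C(10, 5) / (5+1)
     = 252 / 6
     = 42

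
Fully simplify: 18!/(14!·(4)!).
3,060
This is C(18,14) = 3,060.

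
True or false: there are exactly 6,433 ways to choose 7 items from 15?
False

Explanation: C(15,7) = 6,435 ≠ 6433.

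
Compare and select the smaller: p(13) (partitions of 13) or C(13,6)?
p(13)

Explanation: Pentagonal recurrence p(n) = p(n−1) + p(n−2) − p(n−5) − p(n−7) + …: p(13) = p(12) + p(11) − p(8) − p(6) + p(1) = 77 + 56 − 22 − 11 + 1 = 101; C(13,6) = 1,716.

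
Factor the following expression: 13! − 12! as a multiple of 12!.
12 × 12! = 5,748,019,200

Working:
13! − 12! = 13·12! − 12! = (13 − 1)·12! = 12 × 12! = 5,748,019,200.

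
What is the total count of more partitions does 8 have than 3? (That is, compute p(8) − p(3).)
19

Explanation: Pentagonal recurrence p(n) = p(n−1) + p(n−2) − p(n−5) − p(n−7) + …: p(8) = p(7) + p(6) − p(3) − p(1) = 15 + 11 − 3 − 1 = 22.
p(3) = p(2) + p(1) = 2 + 1 = 3.
Difference = 22 − 3 = 19.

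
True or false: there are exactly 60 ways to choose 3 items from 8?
False
C(8,3) = 56 ≠ 60.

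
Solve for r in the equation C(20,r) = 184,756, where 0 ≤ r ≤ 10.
10
C(20,r) is increasing for 0 ≤ r ≤ 10. Stepping up (C(20,r+1) = C(20,r)·(20−r)/(r+1)): C(20,1) = 20, C(20,2) = 190, C(20,3) = 1,140, C(20,4) = 4,845, C(20,5) = 15,504, C(20,6) = 38,760, C(20,7) = 77,520, C(20,8) = 125,970, C(20,9) = 167,960, C(20,10) = 184,756 ✓. So r = 10.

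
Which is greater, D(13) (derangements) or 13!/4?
D(13)

D(13) = (13-1)·[D(12) + D(11)] = 12·[176,214,841 + 14,684,570] = 2,290,792,932; 13!/4 = 6,227,020,800/4 = 1,556,755,200.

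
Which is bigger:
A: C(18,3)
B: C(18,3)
Equal

Explanation: A=C(18,3)=816, B=C(18,3)=816.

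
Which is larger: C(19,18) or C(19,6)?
C(19,18)=19, C(19,6)=27,132.

Answer: C(19,6)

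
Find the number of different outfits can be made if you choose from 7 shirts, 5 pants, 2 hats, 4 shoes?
280

Solution: By the multiplication principle: 7 × 5 × 2 × 4 = 280.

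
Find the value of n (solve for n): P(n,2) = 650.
26

Solution: P(n,2) = n(n−1) is increasing in n; n(n−1) ≈ (n−0.5)^2 = 650 gives n ≈ 26.0. Check: P(24,2) = 552, P(25,2) = 600, P(26,2) = 650 ✓. So n = 26.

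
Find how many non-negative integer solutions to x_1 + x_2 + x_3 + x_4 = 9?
220

C(9+4-1, 4-1) = 220.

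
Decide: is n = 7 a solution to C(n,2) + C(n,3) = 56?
Yes

Explanation: C(7,2) + C(7,3) = 21 + 35 = 56, which equals 56.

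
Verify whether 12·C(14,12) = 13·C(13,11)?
False

Absorption identity k·C(n,k) = n·C(n-1,k-1). LHS = 12·91 = 1,092; RHS = 13·78 = 1,014.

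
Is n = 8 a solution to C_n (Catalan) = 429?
No
C_8 = C(16,8)/(8+1) = 12,870/9 = 1,430, which does not equal 429.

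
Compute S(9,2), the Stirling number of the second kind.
255

Working:
Using the Stirling recurrence: S(n,k) = k·S(n-1,k) + S(n-1,k-1)
S(9,2) = 2·S(8,2) + S(8,1)
         = 2·127 + 1
         = 254 + 1
         = 255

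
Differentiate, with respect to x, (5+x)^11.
11(5+x)^10

Using the power rule: d/dx (5+x)^11 = 11(5+x)^{10}.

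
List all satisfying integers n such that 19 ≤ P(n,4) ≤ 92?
4

Explanation: P(3,4)=0; P(4,4)=24; P(5,4)=120. So valid n = 4.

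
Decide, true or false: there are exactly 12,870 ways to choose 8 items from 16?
C(16,8) = 12,870.
Final answer: True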